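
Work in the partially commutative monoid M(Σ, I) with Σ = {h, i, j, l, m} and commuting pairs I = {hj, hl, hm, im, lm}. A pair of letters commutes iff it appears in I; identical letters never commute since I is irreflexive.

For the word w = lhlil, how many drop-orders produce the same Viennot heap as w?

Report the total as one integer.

drop 0:l onto floor
drop 1:h onto floor
drop 2:l onto {0:l}
drop 3:i onto {1:h, 2:l}
drop 4:l onto {3:i}
ground layer = {0:l, 1:h}
drop-orders for the pieces not yet dropped (sum over which currently-grounded one goes next):
  1 to go: {4} 1
  2 to go: {3,4} 1
  3 to go: {1,3,4} 1  {2,3,4} 1
  if 0:l drops first: 2 orders
  if 1:h drops first: 1 orders
heap linearizations: 3

3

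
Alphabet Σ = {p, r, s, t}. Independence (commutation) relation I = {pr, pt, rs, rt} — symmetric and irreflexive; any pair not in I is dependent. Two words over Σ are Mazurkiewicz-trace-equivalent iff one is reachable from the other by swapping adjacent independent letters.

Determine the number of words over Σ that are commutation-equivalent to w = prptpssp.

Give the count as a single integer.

drop 0:p onto floor
drop 1:r onto floor
drop 2:p onto {0:p}
drop 3:t onto floor
drop 4:p onto {2:p}
drop 5:s onto {3:t, 4:p}
drop 6:s onto {5:s}
drop 7:p onto {6:s}
ground layer = {0:p, 1:r, 3:t}
drop-orders for the pieces not yet dropped (sum over which currently-grounded one goes next):
  1 to go: {1} 1  {7} 1
  2 to go: {1,7} 2  {6,7} 1
  3 to go: {1,6,7} 3  {5,6,7} 1
  4 to go: {1,5,6,7} 4  {3,5,6,7} 1  {4,5,6,7} 1
  5 to go: {1,3,5,6,7} 5  {1,4,5,6,7} 5  {2,4,5,6,7} 1  {3,4,5,6,7} 2
  6 to go: {0,2,4,5,6,7} 1  {1,2,4,5,6,7} 6  {1,3,4,5,6,7} 12  {2,3,4,5,6,7} 3
  if 0:p drops first: 21 orders
  if 1:r drops first: 4 orders
  if 3:t drops first: 7 orders
heap linearizations: 32

32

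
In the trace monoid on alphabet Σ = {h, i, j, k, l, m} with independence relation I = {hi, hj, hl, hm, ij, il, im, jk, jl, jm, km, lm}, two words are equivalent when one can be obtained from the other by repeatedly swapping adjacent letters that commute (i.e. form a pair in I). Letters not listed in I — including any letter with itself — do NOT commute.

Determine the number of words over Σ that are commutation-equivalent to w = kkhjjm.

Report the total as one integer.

piece 0:k — minimal
piece 1:k rests on {0:k}
piece 2:h rests on {1:k}
piece 3:j — minimal
piece 4:j rests on {3:j}
piece 5:m — minimal
minimal pieces: {0:k, 3:j, 5:m}
ways to finish when only these pieces remain (= sum over removing one remaining piece with nothing left below it):
  1 left: {2}→1  {4}→1  {5}→1
  2 left: {1,2}→1  {2,4}→2  {2,5}→2  {3,4}→1  {4,5}→2
  3 left: {0,1,2}→1  {1,2,4}→3  {1,2,5}→3  {2,3,4}→3  {2,4,5}→6  {3,4,5}→3
  4 left: {0,1,2,4}→4  {0,1,2,5}→4  {1,2,3,4}→6  {1,2,4,5}→12  {2,3,4,5}→12
  placing 0:k first → 30 extensions
  placing 3:j first → 20 extensions
  placing 5:m first → 10 extensions
total linear extensions = 60

60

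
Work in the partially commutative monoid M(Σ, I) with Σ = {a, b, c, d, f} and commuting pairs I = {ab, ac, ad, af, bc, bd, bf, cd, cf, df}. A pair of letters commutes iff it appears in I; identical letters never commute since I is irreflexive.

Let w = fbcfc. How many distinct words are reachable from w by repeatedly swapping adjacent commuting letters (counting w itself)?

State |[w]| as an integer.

30

#0=f has no predecessor
#1=b has no predecessor
#2=c has no predecessor
#3=f depends on [0:f]
#4=c depends on [2:c]
sources: [0:f, 1:b, 2:c]
N(rest) = Σ N(rest − s) over sources s of rest; N(one piece) = 1:
  size 1 → [1]=1  [3]=1  [4]=1
  size 2 → [0,3]=1  [1,3]=2  [1,4]=2  [2,4]=1  [3,4]=2
  size 3 → [0,1,3]=3  [0,3,4]=3  [1,2,4]=3  [1,3,4]=6  [2,3,4]=3
  first=0(f) contributes 12
  first=1(b) contributes 6
  first=2(c) contributes 12
|[w]| = 30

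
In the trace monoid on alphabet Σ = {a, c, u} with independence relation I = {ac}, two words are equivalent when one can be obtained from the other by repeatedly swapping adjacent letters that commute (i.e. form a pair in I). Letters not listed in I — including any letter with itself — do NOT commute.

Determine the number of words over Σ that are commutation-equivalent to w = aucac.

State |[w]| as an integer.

3

piece 0:a — minimal
piece 1:u rests on {0:a}
piece 2:c rests on {1:u}
piece 3:a rests on {1:u}
piece 4:c rests on {2:c}
minimal pieces: {0:a}
ways to finish when only these pieces remain (= sum over removing one remaining piece with nothing left below it):
  1 left: {3}→1  {4}→1
  2 left: {2,4}→1  {3,4}→2
  3 left: {2,3,4}→3
  placing 0:a first → 3 extensions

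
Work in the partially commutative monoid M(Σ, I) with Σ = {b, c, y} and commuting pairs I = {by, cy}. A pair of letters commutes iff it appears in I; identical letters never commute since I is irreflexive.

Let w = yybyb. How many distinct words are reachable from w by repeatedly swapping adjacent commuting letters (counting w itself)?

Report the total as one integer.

10

#0=y has no predecessor
#1=y depends on [0:y]
#2=b has no predecessor
#3=y depends on [1:y]
#4=b depends on [2:b]
sources: [0:y, 2:b]
N(rest) = Σ N(rest − s) over sources s of rest; N(one piece) = 1:
  size 1 → [3]=1  [4]=1
  size 2 → [1,3]=1  [2,4]=1  [3,4]=2
  size 3 → [0,1,3]=1  [1,3,4]=3  [2,3,4]=3
  first=0(y) contributes 6
  first=2(b) contributes 4
|[w]| = 10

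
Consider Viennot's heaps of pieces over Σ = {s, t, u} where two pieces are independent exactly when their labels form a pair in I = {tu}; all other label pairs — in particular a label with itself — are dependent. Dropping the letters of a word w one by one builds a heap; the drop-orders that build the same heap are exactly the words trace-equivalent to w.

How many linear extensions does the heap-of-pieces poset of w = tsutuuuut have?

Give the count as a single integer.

21

piece 0:t — minimal
piece 1:s rests on {0:t}
piece 2:u rests on {1:s}
piece 3:t rests on {1:s}
piece 4:u rests on {2:u}
piece 5:u rests on {4:u}
piece 6:u rests on {5:u}
piece 7:u rests on {6:u}
piece 8:t rests on {3:t}
minimal pieces: {0:t}
ways to finish when only these pieces remain (= sum over removing one remaining piece with nothing left below it):
  1 left: {7}→1  {8}→1
  2 left: {3,8}→1  {6,7}→1  {7,8}→2
  3 left: {3,7,8}→3  {5,6,7}→1  {6,7,8}→3
  4 left: {3,6,7,8}→6  {4,5,6,7}→1  {5,6,7,8}→4
  5 left: {2,4,5,6,7}→1  {3,5,6,7,8}→10  {4,5,6,7,8}→5
  6 left: {2,4,5,6,7,8}→6  {3,4,5,6,7,8}→15
  7 left: {2,3,4,5,6,7,8}→21
  placing 0:t first → 21 extensions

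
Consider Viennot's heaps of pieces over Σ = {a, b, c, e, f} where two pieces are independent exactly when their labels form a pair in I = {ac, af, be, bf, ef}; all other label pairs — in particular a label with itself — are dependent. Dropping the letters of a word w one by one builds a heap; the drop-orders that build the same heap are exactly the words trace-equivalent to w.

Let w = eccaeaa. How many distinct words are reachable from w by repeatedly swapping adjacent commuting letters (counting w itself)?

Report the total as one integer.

3

#0=e has no predecessor
#1=c depends on [0:e]
#2=c depends on [1:c]
#3=a depends on [0:e]
#4=e depends on [2:c, 3:a]
#5=a depends on [4:e]
#6=a depends on [5:a]
sources: [0:e]
N(rest) = Σ N(rest − s) over sources s of rest; N(one piece) = 1:
  size 1 → [6]=1
  size 2 → [5,6]=1
  size 3 → [4,5,6]=1
  size 4 → [2,4,5,6]=1  [3,4,5,6]=1
  size 5 → [1,2,4,5,6]=1  [2,3,4,5,6]=2
  first=0(e) contributes 3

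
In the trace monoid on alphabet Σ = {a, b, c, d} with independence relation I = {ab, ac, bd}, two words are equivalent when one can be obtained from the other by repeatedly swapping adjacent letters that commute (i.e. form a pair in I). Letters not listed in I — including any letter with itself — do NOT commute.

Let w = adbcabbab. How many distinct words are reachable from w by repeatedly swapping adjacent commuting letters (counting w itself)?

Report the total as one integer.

drop 0:a onto floor
drop 1:d onto {0:a}
drop 2:b onto floor
drop 3:c onto {1:d, 2:b}
drop 4:a onto {1:d}
drop 5:b onto {3:c}
drop 6:b onto {5:b}
drop 7:a onto {4:a}
drop 8:b onto {6:b}
ground layer = {0:a, 2:b}
drop-orders for the pieces not yet dropped (sum over which currently-grounded one goes next):
  1 to go: {7} 1  {8} 1
  2 to go: {4,7} 1  {6,8} 1  {7,8} 2
  3 to go: {4,7,8} 3  {5,6,8} 1  {6,7,8} 3
  4 to go: {3,5,6,8} 1  {4,6,7,8} 6  {5,6,7,8} 4
  5 to go: {2,3,5,6,8} 1  {3,5,6,7,8} 5  {4,5,6,7,8} 10
  6 to go: {2,3,5,6,7,8} 6  {3,4,5,6,7,8} 15
  7 to go: {1,3,4,5,6,7,8} 15  {2,3,4,5,6,7,8} 21
  if 0:a drops first: 36 orders
  if 2:b drops first: 15 orders
heap linearizations: 51

51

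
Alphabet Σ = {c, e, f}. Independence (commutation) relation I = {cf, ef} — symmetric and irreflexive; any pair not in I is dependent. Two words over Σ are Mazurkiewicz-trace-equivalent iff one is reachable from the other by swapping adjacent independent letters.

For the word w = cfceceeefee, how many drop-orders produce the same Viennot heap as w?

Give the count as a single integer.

55

piece 0:c — minimal
piece 1:f — minimal
piece 2:c rests on {0:c}
piece 3:e rests on {2:c}
piece 4:c rests on {3:e}
piece 5:e rests on {4:c}
piece 6:e rests on {5:e}
piece 7:e rests on {6:e}
piece 8:f rests on {1:f}
piece 9:e rests on {7:e}
piece 10:e rests on {9:e}
minimal pieces: {0:c, 1:f}
ways to finish when only these pieces remain (= sum over removing one remaining piece with nothing left below it):
  1 left: {8}→1  {10}→1
  2 left: {1,8}→1  {8,10}→2  {9,10}→1
  3 left: {1,8,10}→3  {7,9,10}→1  {8,9,10}→3
  4 left: {1,8,9,10}→6  {6,7,9,10}→1  {7,8,9,10}→4
  5 left: {1,7,8,9,10}→10  {5,6,7,9,10}→1  {6,7,8,9,10}→5
  6 left: {1,6,7,8,9,10}→15  {4,5,6,7,9,10}→1  {5,6,7,8,9,10}→6
  7 left: {1,5,6,7,8,9,10}→21  {3,4,5,6,7,9,10}→1  {4,5,6,7,8,9,10}→7
  8 left: {1,4,5,6,7,8,9,10}→28  {2,3,4,5,6,7,9,10}→1  {3,4,5,6,7,8,9,10}→8
  9 left: {0,2,3,4,5,6,7,9,10}→1  {1,3,4,5,6,7,8,9,10}→36  {2,3,4,5,6,7,8,9,10}→9
  placing 0:c first → 45 extensions
  placing 1:f first → 10 extensions
total linear extensions = 55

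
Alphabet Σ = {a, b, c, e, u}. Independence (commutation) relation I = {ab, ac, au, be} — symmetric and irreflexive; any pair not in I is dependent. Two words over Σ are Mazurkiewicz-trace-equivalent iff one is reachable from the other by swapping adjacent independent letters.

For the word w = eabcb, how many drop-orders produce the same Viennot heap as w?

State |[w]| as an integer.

0(e) covers ∅
1(a) covers 0:e
2(b) covers ∅
3(c) covers 0:e, 2:b
4(b) covers 3:c
floor of heap: 0:e, 2:b
completions by unplaced set U, small U first (add the entries for U minus each lowest piece of U):
  |U|=1: {1}:1  {4}:1
  |U|=2: {1,4}:2  {3,4}:1
  |U|=3: {1,3,4}:3  {2,3,4}:1
  start at 0(e): 4
  start at 2(b): 3
sum over floor = 7

7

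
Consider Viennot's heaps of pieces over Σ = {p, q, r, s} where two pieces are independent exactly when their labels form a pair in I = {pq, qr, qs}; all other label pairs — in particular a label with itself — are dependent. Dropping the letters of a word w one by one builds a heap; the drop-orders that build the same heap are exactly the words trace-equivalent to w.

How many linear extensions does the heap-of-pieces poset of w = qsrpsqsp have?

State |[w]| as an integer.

#0=q has no predecessor
#1=s has no predecessor
#2=r depends on [1:s]
#3=p depends on [2:r]
#4=s depends on [3:p]
#5=q depends on [0:q]
#6=s depends on [4:s]
#7=p depends on [6:s]
sources: [0:q, 1:s]
N(rest) = Σ N(rest − s) over sources s of rest; N(one piece) = 1:
  size 1 → [5]=1  [7]=1
  size 2 → [0,5]=1  [5,7]=2  [6,7]=1
  size 3 → [0,5,7]=3  [4,6,7]=1  [5,6,7]=3
  size 4 → [0,5,6,7]=6  [3,4,6,7]=1  [4,5,6,7]=4
  size 5 → [0,4,5,6,7]=10  [2,3,4,6,7]=1  [3,4,5,6,7]=5
  size 6 → [0,3,4,5,6,7]=15  [1,2,3,4,6,7]=1  [2,3,4,5,6,7]=6
  first=0(q) contributes 7
  first=1(s) contributes 21
|[w]| = 28

28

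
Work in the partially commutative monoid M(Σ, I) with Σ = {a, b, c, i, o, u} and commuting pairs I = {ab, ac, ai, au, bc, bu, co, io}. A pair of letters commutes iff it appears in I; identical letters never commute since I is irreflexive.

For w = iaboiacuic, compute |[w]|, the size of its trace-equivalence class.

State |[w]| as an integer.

58

piece 0:i — minimal
piece 1:a — minimal
piece 2:b rests on {0:i}
piece 3:o rests on {1:a, 2:b}
piece 4:i rests on {2:b}
piece 5:a rests on {3:o}
piece 6:c rests on {4:i}
piece 7:u rests on {3:o, 6:c}
piece 8:i rests on {7:u}
piece 9:c rests on {8:i}
minimal pieces: {0:i, 1:a}
ways to finish when only these pieces remain (= sum over removing one remaining piece with nothing left below it):
  1 left: {5}→1  {9}→1
  2 left: {5,9}→2  {8,9}→1
  3 left: {5,8,9}→3  {7,8,9}→1
  4 left: {5,7,8,9}→4  {6,7,8,9}→1
  5 left: {3,5,7,8,9}→4  {4,6,7,8,9}→1  {5,6,7,8,9}→5
  6 left: {1,3,5,7,8,9}→4  {3,5,6,7,8,9}→9  {4,5,6,7,8,9}→6
  7 left: {1,3,5,6,7,8,9}→13  {3,4,5,6,7,8,9}→15
  8 left: {1,3,4,5,6,7,8,9}→28  {2,3,4,5,6,7,8,9}→15
  placing 0:i first → 43 extensions
  placing 1:a first → 15 extensions
total linear extensions = 58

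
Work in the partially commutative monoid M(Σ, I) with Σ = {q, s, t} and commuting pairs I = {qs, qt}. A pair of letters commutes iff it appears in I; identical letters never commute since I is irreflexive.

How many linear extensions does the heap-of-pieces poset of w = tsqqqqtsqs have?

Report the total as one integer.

252

0(t) covers ∅
1(s) covers 0:t
2(q) covers ∅
3(q) covers 2:q
4(q) covers 3:q
5(q) covers 4:q
6(t) covers 1:s
7(s) covers 6:t
8(q) covers 5:q
9(s) covers 7:s
floor of heap: 0:t, 2:q
completions by unplaced set U, small U first (add the entries for U minus each lowest piece of U):
  |U|=1: {8}:1  {9}:1
  |U|=2: {5,8}:1  {7,9}:1  {8,9}:2
  |U|=3: {4,5,8}:1  {5,8,9}:3  {6,7,9}:1  {7,8,9}:3
  |U|=4: {1,6,7,9}:1  {3,4,5,8}:1  {4,5,8,9}:4  {5,7,8,9}:6  {6,7,8,9}:4
  |U|=5: {0,1,6,7,9}:1  {1,6,7,8,9}:5  {2,3,4,5,8}:1  {3,4,5,8,9}:5  {4,5,7,8,9}:10  {5,6,7,8,9}:10
  |U|=6: {0,1,6,7,8,9}:6  {1,5,6,7,8,9}:15  {2,3,4,5,8,9}:6  {3,4,5,7,8,9}:15  {4,5,6,7,8,9}:20
  |U|=7: {0,1,5,6,7,8,9}:21  {1,4,5,6,7,8,9}:35  {2,3,4,5,7,8,9}:21  {3,4,5,6,7,8,9}:35
  |U|=8: {0,1,4,5,6,7,8,9}:56  {1,3,4,5,6,7,8,9}:70  {2,3,4,5,6,7,8,9}:56
  start at 0(t): 126
  start at 2(q): 126
sum over floor = 252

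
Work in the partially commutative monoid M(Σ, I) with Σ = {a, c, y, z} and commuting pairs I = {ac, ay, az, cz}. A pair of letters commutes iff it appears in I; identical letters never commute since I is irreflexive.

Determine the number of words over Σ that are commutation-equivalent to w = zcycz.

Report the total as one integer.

0(z) covers ∅
1(c) covers ∅
2(y) covers 0:z, 1:c
3(c) covers 2:y
4(z) covers 2:y
floor of heap: 0:z, 1:c
completions by unplaced set U, small U first (add the entries for U minus each lowest piece of U):
  |U|=1: {3}:1  {4}:1
  |U|=2: {3,4}:2
  |U|=3: {2,3,4}:2
  start at 0(z): 2
  start at 1(c): 2
sum over floor = 4

4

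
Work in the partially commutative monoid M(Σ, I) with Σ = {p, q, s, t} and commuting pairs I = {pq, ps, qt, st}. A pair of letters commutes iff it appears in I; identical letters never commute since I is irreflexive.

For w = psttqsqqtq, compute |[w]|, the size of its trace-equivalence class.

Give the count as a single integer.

#0=p has no predecessor
#1=s has no predecessor
#2=t depends on [0:p]
#3=t depends on [2:t]
#4=q depends on [1:s]
#5=s depends on [4:q]
#6=q depends on [5:s]
#7=q depends on [6:q]
#8=t depends on [3:t]
#9=q depends on [7:q]
sources: [0:p, 1:s]
N(rest) = Σ N(rest − s) over sources s of rest; N(one piece) = 1:
  size 1 → [8]=1  [9]=1
  size 2 → [3,8]=1  [7,9]=1  [8,9]=2
  size 3 → [2,3,8]=1  [3,8,9]=3  [6,7,9]=1  [7,8,9]=3
  size 4 → [0,2,3,8]=1  [2,3,8,9]=4  [3,7,8,9]=6  [5,6,7,9]=1  [6,7,8,9]=4
  size 5 → [0,2,3,8,9]=5  [2,3,7,8,9]=10  [3,6,7,8,9]=10  [4,5,6,7,9]=1  [5,6,7,8,9]=5
  size 6 → [0,2,3,7,8,9]=15  [1,4,5,6,7,9]=1  [2,3,6,7,8,9]=20  [3,5,6,7,8,9]=15  [4,5,6,7,8,9]=6
  size 7 → [0,2,3,6,7,8,9]=35  [1,4,5,6,7,8,9]=7  [2,3,5,6,7,8,9]=35  [3,4,5,6,7,8,9]=21
  size 8 → [0,2,3,5,6,7,8,9]=70  [1,3,4,5,6,7,8,9]=28  [2,3,4,5,6,7,8,9]=56
  first=0(p) contributes 84
  first=1(s) contributes 126
|[w]| = 210

210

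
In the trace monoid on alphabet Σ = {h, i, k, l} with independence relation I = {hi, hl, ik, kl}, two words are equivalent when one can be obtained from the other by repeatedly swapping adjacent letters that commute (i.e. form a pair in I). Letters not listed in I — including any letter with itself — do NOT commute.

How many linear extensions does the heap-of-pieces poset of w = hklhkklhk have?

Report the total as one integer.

36

0(h) covers ∅
1(k) covers 0:h
2(l) covers ∅
3(h) covers 1:k
4(k) covers 3:h
5(k) covers 4:k
6(l) covers 2:l
7(h) covers 5:k
8(k) covers 7:h
floor of heap: 0:h, 2:l
completions by unplaced set U, small U first (add the entries for U minus each lowest piece of U):
  |U|=1: {6}:1  {8}:1
  |U|=2: {2,6}:1  {6,8}:2  {7,8}:1
  |U|=3: {2,6,8}:3  {5,7,8}:1  {6,7,8}:3
  |U|=4: {2,6,7,8}:6  {4,5,7,8}:1  {5,6,7,8}:4
  |U|=5: {2,5,6,7,8}:10  {3,4,5,7,8}:1  {4,5,6,7,8}:5
  |U|=6: {1,3,4,5,7,8}:1  {2,4,5,6,7,8}:15  {3,4,5,6,7,8}:6
  |U|=7: {0,1,3,4,5,7,8}:1  {1,3,4,5,6,7,8}:7  {2,3,4,5,6,7,8}:21
  start at 0(h): 28
  start at 2(l): 8
sum over floor = 36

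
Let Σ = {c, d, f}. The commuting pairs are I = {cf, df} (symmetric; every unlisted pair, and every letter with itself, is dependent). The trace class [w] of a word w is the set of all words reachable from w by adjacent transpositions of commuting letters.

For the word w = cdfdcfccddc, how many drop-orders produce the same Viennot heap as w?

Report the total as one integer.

55

#0=c has no predecessor
#1=d depends on [0:c]
#2=f has no predecessor
#3=d depends on [1:d]
#4=c depends on [3:d]
#5=f depends on [2:f]
#6=c depends on [4:c]
#7=c depends on [6:c]
#8=d depends on [7:c]
#9=d depends on [8:d]
#10=c depends on [9:d]
sources: [0:c, 2:f]
N(rest) = Σ N(rest − s) over sources s of rest; N(one piece) = 1:
  size 1 → [5]=1  [10]=1
  size 2 → [2,5]=1  [5,10]=2  [9,10]=1
  size 3 → [2,5,10]=3  [5,9,10]=3  [8,9,10]=1
  size 4 → [2,5,9,10]=6  [5,8,9,10]=4  [7,8,9,10]=1
  size 5 → [2,5,8,9,10]=10  [5,7,8,9,10]=5  [6,7,8,9,10]=1
  size 6 → [2,5,7,8,9,10]=15  [4,6,7,8,9,10]=1  [5,6,7,8,9,10]=6
  size 7 → [2,5,6,7,8,9,10]=21  [3,4,6,7,8,9,10]=1  [4,5,6,7,8,9,10]=7
  size 8 → [1,3,4,6,7,8,9,10]=1  [2,4,5,6,7,8,9,10]=28  [3,4,5,6,7,8,9,10]=8
  size 9 → [0,1,3,4,6,7,8,9,10]=1  [1,3,4,5,6,7,8,9,10]=9  [2,3,4,5,6,7,8,9,10]=36
  first=0(c) contributes 45
  first=2(f) contributes 10
|[w]| = 55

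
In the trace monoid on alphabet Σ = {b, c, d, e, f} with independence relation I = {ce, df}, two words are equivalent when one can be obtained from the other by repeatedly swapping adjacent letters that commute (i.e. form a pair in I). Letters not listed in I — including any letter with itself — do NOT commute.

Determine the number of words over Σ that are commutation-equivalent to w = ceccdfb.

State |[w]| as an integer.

0(c) covers ∅
1(e) covers ∅
2(c) covers 0:c
3(c) covers 2:c
4(d) covers 1:e, 3:c
5(f) covers 1:e, 3:c
6(b) covers 4:d, 5:f
floor of heap: 0:c, 1:e
completions by unplaced set U, small U first (add the entries for U minus each lowest piece of U):
  |U|=1: {6}:1
  |U|=2: {4,6}:1  {5,6}:1
  |U|=3: {4,5,6}:2
  |U|=4: {1,4,5,6}:2  {3,4,5,6}:2
  |U|=5: {1,3,4,5,6}:4  {2,3,4,5,6}:2
  start at 0(c): 6
  start at 1(e): 2
sum over floor = 8

8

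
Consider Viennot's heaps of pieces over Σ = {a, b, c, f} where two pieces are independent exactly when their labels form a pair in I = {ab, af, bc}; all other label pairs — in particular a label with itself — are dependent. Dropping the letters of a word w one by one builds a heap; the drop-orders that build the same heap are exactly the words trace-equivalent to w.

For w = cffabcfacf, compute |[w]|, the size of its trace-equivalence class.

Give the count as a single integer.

0(c) covers ∅
1(f) covers 0:c
2(f) covers 1:f
3(a) covers 0:c
4(b) covers 2:f
5(c) covers 2:f, 3:a
6(f) covers 4:b, 5:c
7(a) covers 5:c
8(c) covers 6:f, 7:a
9(f) covers 8:c
floor of heap: 0:c
completions by unplaced set U, small U first (add the entries for U minus each lowest piece of U):
  |U|=1: {9}:1
  |U|=2: {8,9}:1
  |U|=3: {6,8,9}:1  {7,8,9}:1
  |U|=4: {4,6,8,9}:1  {6,7,8,9}:2
  |U|=5: {4,6,7,8,9}:3  {5,6,7,8,9}:2
  |U|=6: {3,5,6,7,8,9}:2  {4,5,6,7,8,9}:5
  |U|=7: {2,4,5,6,7,8,9}:5  {3,4,5,6,7,8,9}:7
  |U|=8: {1,2,4,5,6,7,8,9}:5  {2,3,4,5,6,7,8,9}:12
  start at 0(c): 17

17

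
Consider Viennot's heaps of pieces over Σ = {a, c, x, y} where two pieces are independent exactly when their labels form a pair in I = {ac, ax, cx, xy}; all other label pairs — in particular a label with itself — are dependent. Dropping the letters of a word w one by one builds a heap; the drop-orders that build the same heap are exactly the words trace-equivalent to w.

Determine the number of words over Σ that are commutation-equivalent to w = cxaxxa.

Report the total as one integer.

60

#0=c has no predecessor
#1=x has no predecessor
#2=a has no predecessor
#3=x depends on [1:x]
#4=x depends on [3:x]
#5=a depends on [2:a]
sources: [0:c, 1:x, 2:a]
N(rest) = Σ N(rest − s) over sources s of rest; N(one piece) = 1:
  size 1 → [0]=1  [4]=1  [5]=1
  size 2 → [0,4]=2  [0,5]=2  [2,5]=1  [3,4]=1  [4,5]=2
  size 3 → [0,2,5]=3  [0,3,4]=3  [0,4,5]=6  [1,3,4]=1  [2,4,5]=3  [3,4,5]=3
  size 4 → [0,1,3,4]=4  [0,2,4,5]=12  [0,3,4,5]=12  [1,3,4,5]=4  [2,3,4,5]=6
  first=0(c) contributes 10
  first=1(x) contributes 30
  first=2(a) contributes 20
|[w]| = 60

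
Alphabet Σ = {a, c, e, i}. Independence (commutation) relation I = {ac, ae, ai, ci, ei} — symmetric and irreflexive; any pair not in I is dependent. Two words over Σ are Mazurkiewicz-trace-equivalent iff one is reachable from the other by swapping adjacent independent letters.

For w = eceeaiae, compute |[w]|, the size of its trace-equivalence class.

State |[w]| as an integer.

168

0(e) covers ∅
1(c) covers 0:e
2(e) covers 1:c
3(e) covers 2:e
4(a) covers ∅
5(i) covers ∅
6(a) covers 4:a
7(e) covers 3:e
floor of heap: 0:e, 4:a, 5:i
completions by unplaced set U, small U first (add the entries for U minus each lowest piece of U):
  |U|=1: {5}:1  {6}:1  {7}:1
  |U|=2: {3,7}:1  {4,6}:1  {5,6}:2  {5,7}:2  {6,7}:2
  |U|=3: {2,3,7}:1  {3,5,7}:3  {3,6,7}:3  {4,5,6}:3  {4,6,7}:3  {5,6,7}:6
  |U|=4: {1,2,3,7}:1  {2,3,5,7}:4  {2,3,6,7}:4  {3,4,6,7}:6  {3,5,6,7}:12  {4,5,6,7}:12
  |U|=5: {0,1,2,3,7}:1  {1,2,3,5,7}:5  {1,2,3,6,7}:5  {2,3,4,6,7}:10  {2,3,5,6,7}:20  {3,4,5,6,7}:30
  |U|=6: {0,1,2,3,5,7}:6  {0,1,2,3,6,7}:6  {1,2,3,4,6,7}:15  {1,2,3,5,6,7}:30  {2,3,4,5,6,7}:60
  start at 0(e): 105
  start at 4(a): 42
  start at 5(i): 21
sum over floor = 168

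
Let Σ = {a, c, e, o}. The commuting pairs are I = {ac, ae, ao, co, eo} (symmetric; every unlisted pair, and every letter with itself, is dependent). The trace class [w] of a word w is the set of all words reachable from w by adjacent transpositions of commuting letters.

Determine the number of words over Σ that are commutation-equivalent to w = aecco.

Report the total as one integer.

20

#0=a has no predecessor
#1=e has no predecessor
#2=c depends on [1:e]
#3=c depends on [2:c]
#4=o has no predecessor
sources: [0:a, 1:e, 4:o]
N(rest) = Σ N(rest − s) over sources s of rest; N(one piece) = 1:
  size 1 → [0]=1  [3]=1  [4]=1
  size 2 → [0,3]=2  [0,4]=2  [2,3]=1  [3,4]=2
  size 3 → [0,2,3]=3  [0,3,4]=6  [1,2,3]=1  [2,3,4]=3
  first=0(a) contributes 4
  first=1(e) contributes 12
  first=4(o) contributes 4
|[w]| = 20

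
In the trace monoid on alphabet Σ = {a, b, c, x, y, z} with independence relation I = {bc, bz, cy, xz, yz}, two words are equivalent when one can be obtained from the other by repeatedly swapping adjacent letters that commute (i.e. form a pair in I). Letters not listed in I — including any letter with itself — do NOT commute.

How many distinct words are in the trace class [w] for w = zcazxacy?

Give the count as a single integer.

4

piece 0:z — minimal
piece 1:c rests on {0:z}
piece 2:a rests on {1:c}
piece 3:z rests on {2:a}
piece 4:x rests on {2:a}
piece 5:a rests on {3:z, 4:x}
piece 6:c rests on {5:a}
piece 7:y rests on {5:a}
minimal pieces: {0:z}
ways to finish when only these pieces remain (= sum over removing one remaining piece with nothing left below it):
  1 left: {6}→1  {7}→1
  2 left: {6,7}→2
  3 left: {5,6,7}→2
  4 left: {3,5,6,7}→2  {4,5,6,7}→2
  5 left: {3,4,5,6,7}→4
  6 left: {2,3,4,5,6,7}→4
  placing 0:z first → 4 extensions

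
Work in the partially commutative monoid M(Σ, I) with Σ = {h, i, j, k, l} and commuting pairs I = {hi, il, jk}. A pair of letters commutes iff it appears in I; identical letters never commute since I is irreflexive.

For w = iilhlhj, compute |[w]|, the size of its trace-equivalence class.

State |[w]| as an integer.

0(i) covers ∅
1(i) covers 0:i
2(l) covers ∅
3(h) covers 2:l
4(l) covers 3:h
5(h) covers 4:l
6(j) covers 1:i, 5:h
floor of heap: 0:i, 2:l
completions by unplaced set U, small U first (add the entries for U minus each lowest piece of U):
  |U|=1: {6}:1
  |U|=2: {1,6}:1  {5,6}:1
  |U|=3: {0,1,6}:1  {1,5,6}:2  {4,5,6}:1
  |U|=4: {0,1,5,6}:3  {1,4,5,6}:3  {3,4,5,6}:1
  |U|=5: {0,1,4,5,6}:6  {1,3,4,5,6}:4  {2,3,4,5,6}:1
  start at 0(i): 5
  start at 2(l): 10
sum over floor = 15

15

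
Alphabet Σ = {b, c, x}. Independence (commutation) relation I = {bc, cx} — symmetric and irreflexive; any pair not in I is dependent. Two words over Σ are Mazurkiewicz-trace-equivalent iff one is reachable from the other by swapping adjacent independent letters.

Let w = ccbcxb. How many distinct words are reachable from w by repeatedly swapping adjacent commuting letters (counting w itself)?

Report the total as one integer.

20

0(c) covers ∅
1(c) covers 0:c
2(b) covers ∅
3(c) covers 1:c
4(x) covers 2:b
5(b) covers 4:x
floor of heap: 0:c, 2:b
completions by unplaced set U, small U first (add the entries for U minus each lowest piece of U):
  |U|=1: {3}:1  {5}:1
  |U|=2: {1,3}:1  {3,5}:2  {4,5}:1
  |U|=3: {0,1,3}:1  {1,3,5}:3  {2,4,5}:1  {3,4,5}:3
  |U|=4: {0,1,3,5}:4  {1,3,4,5}:6  {2,3,4,5}:4
  start at 0(c): 10
  start at 2(b): 10
sum over floor = 20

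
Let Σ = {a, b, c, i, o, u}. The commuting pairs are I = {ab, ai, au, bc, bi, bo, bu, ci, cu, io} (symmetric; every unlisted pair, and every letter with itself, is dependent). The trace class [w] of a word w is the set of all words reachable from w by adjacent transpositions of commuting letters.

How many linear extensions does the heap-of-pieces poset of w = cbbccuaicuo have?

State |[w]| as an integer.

#0=c has no predecessor
#1=b has no predecessor
#2=b depends on [1:b]
#3=c depends on [0:c]
#4=c depends on [3:c]
#5=u has no predecessor
#6=a depends on [4:c]
#7=i depends on [5:u]
#8=c depends on [6:a]
#9=u depends on [7:i]
#10=o depends on [8:c, 9:u]
sources: [0:c, 1:b, 5:u]
N(rest) = Σ N(rest − s) over sources s of rest; N(one piece) = 1:
  size 1 → [2]=1  [10]=1
  size 2 → [1,2]=1  [2,10]=2  [8,10]=1  [9,10]=1
  size 3 → [1,2,10]=3  [2,8,10]=3  [2,9,10]=3  [6,8,10]=1  [7,9,10]=1  [8,9,10]=2
  size 4 → [1,2,8,10]=6  [1,2,9,10]=6  [2,6,8,10]=4  [2,7,9,10]=4  [2,8,9,10]=8  [4,6,8,10]=1  [5,7,9,10]=1  [6,8,9,10]=3  [7,8,9,10]=3
  size 5 → [1,2,6,8,10]=10  [1,2,7,9,10]=10  [1,2,8,9,10]=20  [2,4,6,8,10]=5  [2,5,7,9,10]=5  [2,6,8,9,10]=15  [2,7,8,9,10]=15  [3,4,6,8,10]=1  [4,6,8,9,10]=4  [5,7,8,9,10]=4  [6,7,8,9,10]=6
  size 6 → [0,3,4,6,8,10]=1  [1,2,4,6,8,10]=15  [1,2,5,7,9,10]=15  [1,2,6,8,9,10]=45  [1,2,7,8,9,10]=45  [2,3,4,6,8,10]=6  [2,4,6,8,9,10]=24  [2,5,7,8,9,10]=24  [2,6,7,8,9,10]=36  [3,4,6,8,9,10]=5  [4,6,7,8,9,10]=10  [5,6,7,8,9,10]=10
  size 7 → [0,2,3,4,6,8,10]=7  [0,3,4,6,8,9,10]=6  [1,2,3,4,6,8,10]=21  [1,2,4,6,8,9,10]=84  [1,2,5,7,8,9,10]=84  [1,2,6,7,8,9,10]=126  [2,3,4,6,8,9,10]=35  [2,4,6,7,8,9,10]=70  [2,5,6,7,8,9,10]=70  [3,4,6,7,8,9,10]=15  [4,5,6,7,8,9,10]=20
  size 8 → [0,1,2,3,4,6,8,10]=28  [0,2,3,4,6,8,9,10]=48  [0,3,4,6,7,8,9,10]=21  [1,2,3,4,6,8,9,10]=140  [1,2,4,6,7,8,9,10]=280  [1,2,5,6,7,8,9,10]=280  [2,3,4,6,7,8,9,10]=120  [2,4,5,6,7,8,9,10]=160  [3,4,5,6,7,8,9,10]=35
  size 9 → [0,1,2,3,4,6,8,9,10]=216  [0,2,3,4,6,7,8,9,10]=189  [0,3,4,5,6,7,8,9,10]=56  [1,2,3,4,6,7,8,9,10]=540  [1,2,4,5,6,7,8,9,10]=720  [2,3,4,5,6,7,8,9,10]=315
  first=0(c) contributes 1575
  first=1(b) contributes 560
  first=5(u) contributes 945
|[w]| = 3080

3080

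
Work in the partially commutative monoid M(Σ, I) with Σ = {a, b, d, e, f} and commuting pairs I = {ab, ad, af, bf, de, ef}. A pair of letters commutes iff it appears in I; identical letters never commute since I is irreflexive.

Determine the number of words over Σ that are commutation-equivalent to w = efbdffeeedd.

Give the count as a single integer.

drop 0:e onto floor
drop 1:f onto floor
drop 2:b onto {0:e}
drop 3:d onto {1:f, 2:b}
drop 4:f onto {3:d}
drop 5:f onto {4:f}
drop 6:e onto {2:b}
drop 7:e onto {6:e}
drop 8:e onto {7:e}
drop 9:d onto {5:f}
drop 10:d onto {9:d}
ground layer = {0:e, 1:f}
drop-orders for the pieces not yet dropped (sum over which currently-grounded one goes next):
  1 to go: {8} 1  {10} 1
  2 to go: {7,8} 1  {8,10} 2  {9,10} 1
  3 to go: {5,9,10} 1  {6,7,8} 1  {7,8,10} 3  {8,9,10} 3
  4 to go: {4,5,9,10} 1  {5,8,9,10} 4  {6,7,8,10} 4  {7,8,9,10} 6
  5 to go: {3,4,5,9,10} 1  {4,5,8,9,10} 5  {5,7,8,9,10} 10  {6,7,8,9,10} 10
  6 to go: {1,3,4,5,9,10} 1  {3,4,5,8,9,10} 6  {4,5,7,8,9,10} 15  {5,6,7,8,9,10} 20
  7 to go: {1,3,4,5,8,9,10} 7  {3,4,5,7,8,9,10} 21  {4,5,6,7,8,9,10} 35
  8 to go: {1,3,4,5,7,8,9,10} 28  {3,4,5,6,7,8,9,10} 56
  9 to go: {1,3,4,5,6,7,8,9,10} 84  {2,3,4,5,6,7,8,9,10} 56
  if 0:e drops first: 140 orders
  if 1:f drops first: 56 orders
heap linearizations: 196

196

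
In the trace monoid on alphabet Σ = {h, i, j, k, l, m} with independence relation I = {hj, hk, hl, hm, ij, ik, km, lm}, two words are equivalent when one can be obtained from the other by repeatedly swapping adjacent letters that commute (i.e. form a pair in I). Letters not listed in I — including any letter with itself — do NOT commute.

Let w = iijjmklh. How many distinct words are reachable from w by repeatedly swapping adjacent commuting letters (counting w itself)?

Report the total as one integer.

108

piece 0:i — minimal
piece 1:i rests on {0:i}
piece 2:j — minimal
piece 3:j rests on {2:j}
piece 4:m rests on {1:i, 3:j}
piece 5:k rests on {3:j}
piece 6:l rests on {1:i, 5:k}
piece 7:h rests on {1:i}
minimal pieces: {0:i, 2:j}
ways to finish when only these pieces remain (= sum over removing one remaining piece with nothing left below it):
  1 left: {4}→1  {6}→1  {7}→1
  2 left: {4,6}→2  {4,7}→2  {5,6}→1  {6,7}→2
  3 left: {4,5,6}→3  {4,6,7}→6  {5,6,7}→3
  4 left: {1,4,6,7}→6  {3,4,5,6}→3  {4,5,6,7}→12
  5 left: {0,1,4,6,7}→6  {1,4,5,6,7}→18  {2,3,4,5,6}→3  {3,4,5,6,7}→15
  6 left: {0,1,4,5,6,7}→24  {1,3,4,5,6,7}→33  {2,3,4,5,6,7}→18
  placing 0:i first → 51 extensions
  placing 2:j first → 57 extensions
total linear extensions = 108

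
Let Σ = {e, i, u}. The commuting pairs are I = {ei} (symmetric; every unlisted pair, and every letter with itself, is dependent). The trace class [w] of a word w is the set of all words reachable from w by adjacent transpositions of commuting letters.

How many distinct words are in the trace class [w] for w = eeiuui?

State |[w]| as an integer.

3

drop 0:e onto floor
drop 1:e onto {0:e}
drop 2:i onto floor
drop 3:u onto {1:e, 2:i}
drop 4:u onto {3:u}
drop 5:i onto {4:u}
ground layer = {0:e, 2:i}
drop-orders for the pieces not yet dropped (sum over which currently-grounded one goes next):
  1 to go: {5} 1
  2 to go: {4,5} 1
  3 to go: {3,4,5} 1
  4 to go: {1,3,4,5} 1  {2,3,4,5} 1
  if 0:e drops first: 2 orders
  if 2:i drops first: 1 orders
heap linearizations: 3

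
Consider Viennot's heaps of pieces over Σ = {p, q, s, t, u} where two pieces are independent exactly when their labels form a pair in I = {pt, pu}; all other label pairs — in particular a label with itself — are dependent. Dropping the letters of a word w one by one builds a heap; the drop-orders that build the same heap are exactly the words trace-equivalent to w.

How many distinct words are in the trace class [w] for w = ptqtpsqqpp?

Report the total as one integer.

4

piece 0:p — minimal
piece 1:t — minimal
piece 2:q rests on {0:p, 1:t}
piece 3:t rests on {2:q}
piece 4:p rests on {2:q}
piece 5:s rests on {3:t, 4:p}
piece 6:q rests on {5:s}
piece 7:q rests on {6:q}
piece 8:p rests on {7:q}
piece 9:p rests on {8:p}
minimal pieces: {0:p, 1:t}
ways to finish when only these pieces remain (= sum over removing one remaining piece with nothing left below it):
  1 left: {9}→1
  2 left: {8,9}→1
  3 left: {7,8,9}→1
  4 left: {6,7,8,9}→1
  5 left: {5,6,7,8,9}→1
  6 left: {3,5,6,7,8,9}→1  {4,5,6,7,8,9}→1
  7 left: {3,4,5,6,7,8,9}→2
  8 left: {2,3,4,5,6,7,8,9}→2
  placing 0:p first → 2 extensions
  placing 1:t first → 2 extensions
total linear extensions = 4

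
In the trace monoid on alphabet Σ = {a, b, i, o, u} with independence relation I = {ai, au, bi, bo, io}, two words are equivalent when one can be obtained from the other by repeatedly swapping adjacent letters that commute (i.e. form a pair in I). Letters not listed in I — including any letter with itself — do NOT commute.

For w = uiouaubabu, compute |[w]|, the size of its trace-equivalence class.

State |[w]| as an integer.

#0=u has no predecessor
#1=i depends on [0:u]
#2=o depends on [0:u]
#3=u depends on [1:i, 2:o]
#4=a depends on [2:o]
#5=u depends on [3:u]
#6=b depends on [4:a, 5:u]
#7=a depends on [6:b]
#8=b depends on [7:a]
#9=u depends on [8:b]
sources: [0:u]
N(rest) = Σ N(rest − s) over sources s of rest; N(one piece) = 1:
  size 1 → [9]=1
  size 2 → [8,9]=1
  size 3 → [7,8,9]=1
  size 4 → [6,7,8,9]=1
  size 5 → [4,6,7,8,9]=1  [5,6,7,8,9]=1
  size 6 → [3,5,6,7,8,9]=1  [4,5,6,7,8,9]=2
  size 7 → [1,3,5,6,7,8,9]=1  [3,4,5,6,7,8,9]=3
  size 8 → [1,3,4,5,6,7,8,9]=4  [2,3,4,5,6,7,8,9]=3
  first=0(u) contributes 7

7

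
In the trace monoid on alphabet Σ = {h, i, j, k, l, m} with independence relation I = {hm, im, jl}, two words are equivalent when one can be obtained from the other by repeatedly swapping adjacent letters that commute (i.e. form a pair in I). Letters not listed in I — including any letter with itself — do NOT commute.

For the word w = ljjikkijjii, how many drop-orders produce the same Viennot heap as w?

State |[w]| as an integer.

3

drop 0:l onto floor
drop 1:j onto floor
drop 2:j onto {1:j}
drop 3:i onto {0:l, 2:j}
drop 4:k onto {3:i}
drop 5:k onto {4:k}
drop 6:i onto {5:k}
drop 7:j onto {6:i}
drop 8:j onto {7:j}
drop 9:i onto {8:j}
drop 10:i onto {9:i}
ground layer = {0:l, 1:j}
drop-orders for the pieces not yet dropped (sum over which currently-grounded one goes next):
  1 to go: {10} 1
  2 to go: {9,10} 1
  3 to go: {8,9,10} 1
  4 to go: {7,8,9,10} 1
  5 to go: {6,7,8,9,10} 1
  6 to go: {5,6,7,8,9,10} 1
  7 to go: {4,5,6,7,8,9,10} 1
  8 to go: {3,4,5,6,7,8,9,10} 1
  9 to go: {0,3,4,5,6,7,8,9,10} 1  {2,3,4,5,6,7,8,9,10} 1
  if 0:l drops first: 1 orders
  if 1:j drops first: 2 orders
heap linearizations: 3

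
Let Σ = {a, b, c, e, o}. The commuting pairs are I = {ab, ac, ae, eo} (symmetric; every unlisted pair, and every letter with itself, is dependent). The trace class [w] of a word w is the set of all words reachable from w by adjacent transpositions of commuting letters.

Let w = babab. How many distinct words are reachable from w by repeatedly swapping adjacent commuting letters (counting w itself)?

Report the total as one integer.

drop 0:b onto floor
drop 1:a onto floor
drop 2:b onto {0:b}
drop 3:a onto {1:a}
drop 4:b onto {2:b}
ground layer = {0:b, 1:a}
drop-orders for the pieces not yet dropped (sum over which currently-grounded one goes next):
  1 to go: {3} 1  {4} 1
  2 to go: {1,3} 1  {2,4} 1  {3,4} 2
  3 to go: {0,2,4} 1  {1,3,4} 3  {2,3,4} 3
  if 0:b drops first: 6 orders
  if 1:a drops first: 4 orders
heap linearizations: 10

10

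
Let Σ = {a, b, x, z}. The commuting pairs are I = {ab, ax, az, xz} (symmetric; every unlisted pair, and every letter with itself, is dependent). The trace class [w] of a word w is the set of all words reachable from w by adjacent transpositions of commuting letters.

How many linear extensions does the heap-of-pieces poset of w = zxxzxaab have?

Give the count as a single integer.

drop 0:z onto floor
drop 1:x onto floor
drop 2:x onto {1:x}
drop 3:z onto {0:z}
drop 4:x onto {2:x}
drop 5:a onto floor
drop 6:a onto {5:a}
drop 7:b onto {3:z, 4:x}
ground layer = {0:z, 1:x, 5:a}
drop-orders for the pieces not yet dropped (sum over which currently-grounded one goes next):
  1 to go: {6} 1  {7} 1
  2 to go: {3,7} 1  {4,7} 1  {5,6} 1  {6,7} 2
  3 to go: {0,3,7} 1  {2,4,7} 1  {3,4,7} 2  {3,6,7} 3  {4,6,7} 3  {5,6,7} 3
  4 to go: {0,3,4,7} 3  {0,3,6,7} 4  {1,2,4,7} 1  {2,3,4,7} 3  {2,4,6,7} 4  {3,4,6,7} 8  {3,5,6,7} 6  {4,5,6,7} 6
  5 to go: {0,2,3,4,7} 6  {0,3,4,6,7} 15  {0,3,5,6,7} 10  {1,2,3,4,7} 4  {1,2,4,6,7} 5  {2,3,4,6,7} 15  {2,4,5,6,7} 10  {3,4,5,6,7} 20
  6 to go: {0,1,2,3,4,7} 10  {0,2,3,4,6,7} 36  {0,3,4,5,6,7} 45  {1,2,3,4,6,7} 24  {1,2,4,5,6,7} 15  {2,3,4,5,6,7} 45
  if 0:z drops first: 84 orders
  if 1:x drops first: 126 orders
  if 5:a drops first: 70 orders
heap linearizations: 280

280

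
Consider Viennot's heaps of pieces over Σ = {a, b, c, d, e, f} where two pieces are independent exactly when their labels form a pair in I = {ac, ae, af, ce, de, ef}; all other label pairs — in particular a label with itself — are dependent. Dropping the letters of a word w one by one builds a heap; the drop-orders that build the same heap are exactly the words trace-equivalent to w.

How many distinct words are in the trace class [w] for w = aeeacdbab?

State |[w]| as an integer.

45

0(a) covers ∅
1(e) covers ∅
2(e) covers 1:e
3(a) covers 0:a
4(c) covers ∅
5(d) covers 3:a, 4:c
6(b) covers 2:e, 5:d
7(a) covers 6:b
8(b) covers 7:a
floor of heap: 0:a, 1:e, 4:c
completions by unplaced set U, small U first (add the entries for U minus each lowest piece of U):
  |U|=1: {8}:1
  |U|=2: {7,8}:1
  |U|=3: {6,7,8}:1
  |U|=4: {2,6,7,8}:1  {5,6,7,8}:1
  |U|=5: {1,2,6,7,8}:1  {2,5,6,7,8}:2  {3,5,6,7,8}:1  {4,5,6,7,8}:1
  |U|=6: {0,3,5,6,7,8}:1  {1,2,5,6,7,8}:3  {2,3,5,6,7,8}:3  {2,4,5,6,7,8}:3  {3,4,5,6,7,8}:2
  |U|=7: {0,2,3,5,6,7,8}:4  {0,3,4,5,6,7,8}:3  {1,2,3,5,6,7,8}:6  {1,2,4,5,6,7,8}:6  {2,3,4,5,6,7,8}:8
  start at 0(a): 20
  start at 1(e): 15
  start at 4(c): 10
sum over floor = 45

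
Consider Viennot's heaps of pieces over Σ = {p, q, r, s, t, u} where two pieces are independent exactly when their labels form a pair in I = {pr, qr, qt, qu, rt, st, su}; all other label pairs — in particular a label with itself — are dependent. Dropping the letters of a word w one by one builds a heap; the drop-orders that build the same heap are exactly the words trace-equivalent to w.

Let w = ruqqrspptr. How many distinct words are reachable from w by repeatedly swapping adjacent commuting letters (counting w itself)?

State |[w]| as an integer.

40

piece 0:r — minimal
piece 1:u rests on {0:r}
piece 2:q — minimal
piece 3:q rests on {2:q}
piece 4:r rests on {1:u}
piece 5:s rests on {3:q, 4:r}
piece 6:p rests on {5:s}
piece 7:p rests on {6:p}
piece 8:t rests on {7:p}
piece 9:r rests on {5:s}
minimal pieces: {0:r, 2:q}
ways to finish when only these pieces remain (= sum over removing one remaining piece with nothing left below it):
  1 left: {8}→1  {9}→1
  2 left: {7,8}→1  {8,9}→2
  3 left: {6,7,8}→1  {7,8,9}→3
  4 left: {6,7,8,9}→4
  5 left: {5,6,7,8,9}→4
  6 left: {3,5,6,7,8,9}→4  {4,5,6,7,8,9}→4
  7 left: {1,4,5,6,7,8,9}→4  {2,3,5,6,7,8,9}→4  {3,4,5,6,7,8,9}→8
  8 left: {0,1,4,5,6,7,8,9}→4  {1,3,4,5,6,7,8,9}→12  {2,3,4,5,6,7,8,9}→12
  placing 0:r first → 24 extensions
  placing 2:q first → 16 extensions
total linear extensions = 40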